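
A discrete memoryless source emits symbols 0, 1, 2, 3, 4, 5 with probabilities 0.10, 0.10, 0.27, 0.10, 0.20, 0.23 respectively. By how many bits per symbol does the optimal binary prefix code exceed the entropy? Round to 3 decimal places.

Entropy H = −Σ p log₂ p ≈ 2.4587 bits.
Huffman merges: 1/10+1/10→1/5; 1/10+1/5→3/10; 1/5+23/100→43/100; 27/100+3/10→57/100; 43/100+57/100→1. L = 5/2 ≈ 2.5000.
L − H = 2.5000 − 2.4587 = 0.041 bits.

0.041 bits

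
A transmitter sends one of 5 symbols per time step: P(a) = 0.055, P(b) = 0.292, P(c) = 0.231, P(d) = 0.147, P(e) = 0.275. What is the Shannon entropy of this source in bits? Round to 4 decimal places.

2.1559 bits

H = −Σ pᵢ log₂ pᵢ.
−0.055·log₂(0.055) = 0.2301
−0.292·log₂(0.292) = 0.5186
−0.231·log₂(0.231) = 0.4883
−0.147·log₂(0.147) = 0.4066
−0.275·log₂(0.275) = 0.5122
Sum ≈ 2.1559 → 2.1559 bits.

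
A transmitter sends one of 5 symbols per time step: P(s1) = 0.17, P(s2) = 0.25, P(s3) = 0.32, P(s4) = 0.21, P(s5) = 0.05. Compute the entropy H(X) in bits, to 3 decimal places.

H = −Σ pᵢ log₂ pᵢ.
−0.17·log₂(0.17) = 0.4346
−0.25·log₂(0.25) = 0.5000
−0.32·log₂(0.32) = 0.5260
−0.21·log₂(0.21) = 0.4728
−0.05·log₂(0.05) = 0.2161
Sum ≈ 2.1495 → 2.150 bits.

2.150 bits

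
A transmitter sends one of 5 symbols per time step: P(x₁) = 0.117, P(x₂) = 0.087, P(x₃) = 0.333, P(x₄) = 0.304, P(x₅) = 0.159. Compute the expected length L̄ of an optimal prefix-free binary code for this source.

2.204 bits/symbol

Repeatedly combine the two least-probable nodes; the expected code length is the sum of the merged weights.
merge 87/1000 + 117/1000 → 51/250
merge 159/1000 + 51/250 → 363/1000
merge 38/125 + 333/1000 → 637/1000
merge 363/1000 + 637/1000 → 1
L = 51/250 + 363/1000 + 637/1000 + 1 = 551/250 = 2.204 bits/symbol.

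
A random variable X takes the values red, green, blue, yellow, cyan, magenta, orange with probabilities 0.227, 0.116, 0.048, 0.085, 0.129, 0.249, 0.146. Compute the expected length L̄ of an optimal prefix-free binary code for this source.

2.657 bits/symbol

Repeatedly combine the two least-probable nodes; the expected code length is the sum of the merged weights.
merge 6/125 + 17/200 → 133/1000
merge 29/250 + 129/1000 → 49/200
merge 133/1000 + 73/500 → 279/1000
merge 227/1000 + 49/200 → 59/125
merge 249/1000 + 279/1000 → 66/125
merge 59/125 + 66/125 → 1
L = 133/1000 + 49/200 + 279/1000 + 59/125 + 66/125 + 1 = 2657/1000 = 2.657 bits/symbol.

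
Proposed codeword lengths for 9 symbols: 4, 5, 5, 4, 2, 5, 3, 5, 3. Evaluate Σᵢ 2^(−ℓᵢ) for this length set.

0.75

With common denominator 2^5 = 32: Σ 2^(−ℓᵢ) = 2/32 + 1/32 + 1/32 + 2/32 + 8/32 + 1/32 + 4/32 + 1/32 + 4/32 = 24/32 = 0.75.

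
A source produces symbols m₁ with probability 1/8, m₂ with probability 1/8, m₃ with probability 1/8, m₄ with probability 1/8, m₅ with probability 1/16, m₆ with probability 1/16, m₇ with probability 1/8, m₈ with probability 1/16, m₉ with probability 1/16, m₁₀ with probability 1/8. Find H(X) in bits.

Each probability is a power of 1/2, so log₂(1/p) is an integer.
H = Σ p·log₂(1/p) = 1/8·3 + 1/8·3 + 1/8·3 + 1/8·3 + 1/16·4 + 1/16·4 + 1/8·3 + 1/16·4 + 1/16·4 + 1/8·3 = 3.25 bits.

3.25 bits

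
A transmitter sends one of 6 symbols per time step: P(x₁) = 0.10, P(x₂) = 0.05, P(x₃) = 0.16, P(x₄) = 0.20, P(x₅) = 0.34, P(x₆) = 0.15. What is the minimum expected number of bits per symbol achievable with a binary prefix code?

Repeatedly combine the two least-probable nodes; the expected code length is the sum of the merged weights.
merge 1/20 + 1/10 → 3/20
merge 3/20 + 3/20 → 3/10
merge 4/25 + 1/5 → 9/25
merge 3/10 + 17/50 → 16/25
merge 9/25 + 16/25 → 1
L = 3/20 + 3/10 + 9/25 + 16/25 + 1 = 49/20 = 2.45 bits/symbol.

2.45 bits/symbol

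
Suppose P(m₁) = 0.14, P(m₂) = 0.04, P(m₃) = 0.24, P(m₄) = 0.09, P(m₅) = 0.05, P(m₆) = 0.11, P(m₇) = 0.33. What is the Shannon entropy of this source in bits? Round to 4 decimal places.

2.4839 bits

H = −Σ pᵢ log₂ pᵢ.
−0.14·log₂(0.14) = 0.3971
−0.04·log₂(0.04) = 0.1858
−0.24·log₂(0.24) = 0.4941
−0.09·log₂(0.09) = 0.3127
−0.05·log₂(0.05) = 0.2161
−0.11·log₂(0.11) = 0.3503
−0.33·log₂(0.33) = 0.5278
Sum ≈ 2.4839 → 2.4839 bits.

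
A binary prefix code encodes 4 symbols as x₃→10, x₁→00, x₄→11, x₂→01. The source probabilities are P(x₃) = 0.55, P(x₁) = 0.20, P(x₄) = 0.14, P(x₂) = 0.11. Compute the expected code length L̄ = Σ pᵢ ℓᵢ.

L̄ = Σ pᵢ·ℓᵢ = 0.55·2 + 0.20·2 + 0.14·2 + 0.11·2 = 2 bits/symbol.

2 bits/symbol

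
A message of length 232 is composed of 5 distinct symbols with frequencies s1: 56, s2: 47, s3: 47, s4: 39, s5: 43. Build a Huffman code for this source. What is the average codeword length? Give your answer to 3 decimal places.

2.353 bits/symbol

Probabilities are the counts divided by 232.
Repeatedly combine the two least-probable nodes; the expected code length is the sum of the merged weights.
merge 39/232 + 43/232 → 41/116
merge 47/232 + 47/232 → 47/116
merge 7/29 + 41/116 → 69/116
merge 47/116 + 69/116 → 1
L = 41/116 + 47/116 + 69/116 + 1 = 273/116 ≈ 2.353 bits/symbol.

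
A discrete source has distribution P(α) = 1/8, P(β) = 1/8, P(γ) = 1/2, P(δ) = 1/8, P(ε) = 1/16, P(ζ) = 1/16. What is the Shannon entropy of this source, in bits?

2.125 bits

Each probability is a power of 1/2, so log₂(1/p) is an integer.
H = Σ p·log₂(1/p) = 1/8·3 + 1/8·3 + 1/2·1 + 1/8·3 + 1/16·4 + 1/16·4 = 2.125 bits.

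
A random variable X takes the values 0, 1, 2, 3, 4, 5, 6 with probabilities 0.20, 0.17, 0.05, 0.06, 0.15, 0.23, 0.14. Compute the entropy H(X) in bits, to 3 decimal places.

2.654 bits

H = −Σ pᵢ log₂ pᵢ.
−0.20·log₂(0.20) = 0.4644
−0.17·log₂(0.17) = 0.4346
−0.05·log₂(0.05) = 0.2161
−0.06·log₂(0.06) = 0.2435
−0.15·log₂(0.15) = 0.4105
−0.23·log₂(0.23) = 0.4877
−0.14·log₂(0.14) = 0.3971
Sum ≈ 2.6539 → 2.654 bits.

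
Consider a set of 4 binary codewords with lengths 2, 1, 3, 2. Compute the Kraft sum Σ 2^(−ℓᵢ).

With common denominator 2^3 = 8: Σ 2^(−ℓᵢ) = 2/8 + 4/8 + 1/8 + 2/8 = 9/8 = 1.125.

1.125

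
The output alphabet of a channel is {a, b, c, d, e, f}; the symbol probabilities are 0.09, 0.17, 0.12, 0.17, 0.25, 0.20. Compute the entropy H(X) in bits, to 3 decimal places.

H = −Σ pᵢ log₂ pᵢ.
−0.09·log₂(0.09) = 0.3127
−0.17·log₂(0.17) = 0.4346
−0.12·log₂(0.12) = 0.3671
−0.17·log₂(0.17) = 0.4346
−0.25·log₂(0.25) = 0.5000
−0.20·log₂(0.20) = 0.4644
Sum ≈ 2.5133 → 2.513 bits.

2.513 bits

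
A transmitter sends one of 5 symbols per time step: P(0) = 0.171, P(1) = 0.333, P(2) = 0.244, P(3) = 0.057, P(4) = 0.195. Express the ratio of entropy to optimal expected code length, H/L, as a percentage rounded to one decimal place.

Entropy H = −Σ p log₂ p ≈ 2.1560 bits.
Huffman merges: 57/1000+171/1000→57/250; 39/200+57/250→423/1000; 61/250+333/1000→577/1000; 423/1000+577/1000→1. L = 557/250 ≈ 2.2280.
Efficiency = H/L = 2.1560/2.2280 = 96.8%.

96.8%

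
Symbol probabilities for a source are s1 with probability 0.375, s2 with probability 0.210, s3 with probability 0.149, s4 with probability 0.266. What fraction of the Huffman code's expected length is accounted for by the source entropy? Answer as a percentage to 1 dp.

96.8%

Entropy H = −Σ p log₂ p ≈ 1.9209 bits.
Huffman merges: 149/1000+21/100→359/1000; 133/500+359/1000→5/8; 3/8+5/8→1. L = 248/125 ≈ 1.9840.
Efficiency = H/L = 1.9209/1.9840 = 96.8%.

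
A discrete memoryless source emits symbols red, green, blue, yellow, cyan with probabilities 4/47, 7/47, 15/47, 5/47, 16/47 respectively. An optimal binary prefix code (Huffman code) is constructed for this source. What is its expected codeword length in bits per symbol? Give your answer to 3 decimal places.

Repeatedly combine the two least-probable nodes; the expected code length is the sum of the merged weights.
merge 4/47 + 5/47 → 9/47
merge 7/47 + 9/47 → 16/47
merge 15/47 + 16/47 → 31/47
merge 16/47 + 31/47 → 1
L = 9/47 + 16/47 + 31/47 + 1 = 103/47 ≈ 2.191 bits/symbol.

2.191 bits/symbol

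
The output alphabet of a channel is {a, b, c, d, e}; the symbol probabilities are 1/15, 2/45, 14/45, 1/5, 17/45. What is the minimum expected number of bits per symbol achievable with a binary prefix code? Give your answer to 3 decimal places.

Repeatedly combine the two least-probable nodes; the expected code length is the sum of the merged weights.
merge 2/45 + 1/15 → 1/9
merge 1/9 + 1/5 → 14/45
merge 14/45 + 14/45 → 28/45
merge 17/45 + 28/45 → 1
L = 1/9 + 14/45 + 28/45 + 1 = 92/45 ≈ 2.044 bits/symbol.

2.044 bits/symbol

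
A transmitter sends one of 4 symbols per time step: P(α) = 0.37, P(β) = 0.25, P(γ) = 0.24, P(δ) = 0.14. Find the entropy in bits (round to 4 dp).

H = −Σ pᵢ log₂ pᵢ.
−0.37·log₂(0.37) = 0.5307
−0.25·log₂(0.25) = 0.5000
−0.24·log₂(0.24) = 0.4941
−0.14·log₂(0.14) = 0.3971
Sum ≈ 1.9220 → 1.9220 bits.

1.9220 bits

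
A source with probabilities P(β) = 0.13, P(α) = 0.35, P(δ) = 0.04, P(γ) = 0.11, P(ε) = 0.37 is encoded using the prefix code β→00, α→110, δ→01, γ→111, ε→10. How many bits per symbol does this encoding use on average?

L̄ = Σ pᵢ·ℓᵢ = 0.13·2 + 0.35·3 + 0.04·2 + 0.11·3 + 0.37·2 = 2.46 bits/symbol.

2.46 bits/symbol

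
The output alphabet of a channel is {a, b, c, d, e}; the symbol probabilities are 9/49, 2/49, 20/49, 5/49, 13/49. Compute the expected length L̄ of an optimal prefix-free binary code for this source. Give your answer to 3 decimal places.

2.061 bits/symbol

Repeatedly combine the two least-probable nodes; the expected code length is the sum of the merged weights.
merge 2/49 + 5/49 → 1/7
merge 1/7 + 9/49 → 16/49
merge 13/49 + 16/49 → 29/49
merge 20/49 + 29/49 → 1
L = 1/7 + 16/49 + 29/49 + 1 = 101/49 ≈ 2.061 bits/symbol.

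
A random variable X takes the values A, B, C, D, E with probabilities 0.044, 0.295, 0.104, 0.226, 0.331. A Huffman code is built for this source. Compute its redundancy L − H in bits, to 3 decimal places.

Entropy H = −Σ p log₂ p ≈ 2.0703 bits.
Huffman merges: 11/250+13/125→37/250; 37/250+113/500→187/500; 59/200+331/1000→313/500; 187/500+313/500→1. L = 537/250 ≈ 2.1480.
L − H = 2.1480 − 2.0703 = 0.078 bits.

0.078 bits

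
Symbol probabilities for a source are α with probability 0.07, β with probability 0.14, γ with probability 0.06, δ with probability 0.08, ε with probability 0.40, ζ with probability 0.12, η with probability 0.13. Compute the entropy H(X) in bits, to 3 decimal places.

2.479 bits

H = −Σ pᵢ log₂ pᵢ.
−0.07·log₂(0.07) = 0.2686
−0.14·log₂(0.14) = 0.3971
−0.06·log₂(0.06) = 0.2435
−0.08·log₂(0.08) = 0.2915
−0.40·log₂(0.40) = 0.5288
−0.12·log₂(0.12) = 0.3671
−0.13·log₂(0.13) = 0.3826
Sum ≈ 2.4792 → 2.479 bits.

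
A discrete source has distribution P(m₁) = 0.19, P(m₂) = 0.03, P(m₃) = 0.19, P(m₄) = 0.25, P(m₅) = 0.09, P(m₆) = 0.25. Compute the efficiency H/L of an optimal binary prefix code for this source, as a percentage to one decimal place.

97.7%

Entropy H = −Σ p log₂ p ≈ 2.3749 bits.
Huffman merges: 3/100+9/100→3/25; 3/25+19/100→31/100; 19/100+1/4→11/25; 1/4+31/100→14/25; 11/25+14/25→1. L = 243/100 ≈ 2.4300.
Efficiency = H/L = 2.3749/2.4300 = 97.7%.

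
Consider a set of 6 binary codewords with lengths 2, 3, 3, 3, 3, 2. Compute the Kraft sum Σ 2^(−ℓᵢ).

With common denominator 2^3 = 8: Σ 2^(−ℓᵢ) = 2/8 + 1/8 + 1/8 + 1/8 + 1/8 + 2/8 = 8/8 = 1.

1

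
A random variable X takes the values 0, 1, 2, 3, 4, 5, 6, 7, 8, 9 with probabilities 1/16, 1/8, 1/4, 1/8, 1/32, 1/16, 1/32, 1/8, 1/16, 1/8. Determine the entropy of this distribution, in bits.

Each probability is a power of 1/2, so log₂(1/p) is an integer.
H = Σ p·log₂(1/p) = 1/16·4 + 1/8·3 + 1/4·2 + 1/8·3 + 1/32·5 + 1/16·4 + 1/32·5 + 1/8·3 + 1/16·4 + 1/8·3 = 3.0625 bits.

3.0625 bits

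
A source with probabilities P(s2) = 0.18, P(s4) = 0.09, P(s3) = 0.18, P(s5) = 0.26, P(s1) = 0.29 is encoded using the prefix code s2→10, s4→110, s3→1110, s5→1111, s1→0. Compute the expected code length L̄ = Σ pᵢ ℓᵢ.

L̄ = Σ pᵢ·ℓᵢ = 0.18·2 + 0.09·3 + 0.18·4 + 0.26·4 + 0.29·1 = 2.68 bits/symbol.

2.68 bits/symbol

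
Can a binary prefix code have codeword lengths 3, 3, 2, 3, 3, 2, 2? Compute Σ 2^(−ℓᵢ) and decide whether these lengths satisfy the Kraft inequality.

With common denominator 2^3 = 8: Σ 2^(−ℓᵢ) = 1/8 + 1/8 + 2/8 + 1/8 + 1/8 + 2/8 + 2/8 = 10/8 = 1.25.
Kraft's inequality requires Σ ≤ 1; here Σ = 1.25 > 1, so no such prefix code exists.

1.25; no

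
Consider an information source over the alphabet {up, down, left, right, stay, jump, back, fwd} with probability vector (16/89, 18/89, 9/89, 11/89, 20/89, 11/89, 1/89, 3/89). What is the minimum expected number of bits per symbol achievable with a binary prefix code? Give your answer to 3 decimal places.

2.764 bits/symbol

Repeatedly combine the two least-probable nodes; the expected code length is the sum of the merged weights.
merge 1/89 + 3/89 → 4/89
merge 4/89 + 9/89 → 13/89
merge 11/89 + 11/89 → 22/89
merge 13/89 + 16/89 → 29/89
merge 18/89 + 20/89 → 38/89
merge 22/89 + 29/89 → 51/89
merge 38/89 + 51/89 → 1
L = 4/89 + 13/89 + 22/89 + 29/89 + 38/89 + 51/89 + 1 = 246/89 ≈ 2.764 bits/symbol.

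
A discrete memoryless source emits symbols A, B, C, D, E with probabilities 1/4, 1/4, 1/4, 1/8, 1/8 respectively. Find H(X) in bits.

2.25 bits

Each probability is a power of 1/2, so log₂(1/p) is an integer.
H = Σ p·log₂(1/p) = 1/4·2 + 1/4·2 + 1/4·2 + 1/8·3 + 1/8·3 = 2.25 bits.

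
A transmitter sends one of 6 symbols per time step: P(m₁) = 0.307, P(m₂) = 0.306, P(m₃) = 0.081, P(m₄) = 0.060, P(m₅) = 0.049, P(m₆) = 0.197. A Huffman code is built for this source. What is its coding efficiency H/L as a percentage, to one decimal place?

98.2%

Entropy H = −Σ p log₂ p ≈ 2.2580 bits.
Huffman merges: 49/1000+3/50→109/1000; 81/1000+109/1000→19/100; 19/100+197/1000→387/1000; 153/500+307/1000→613/1000; 387/1000+613/1000→1. L = 2299/1000 ≈ 2.2990.
Efficiency = H/L = 2.2580/2.2990 = 98.2%.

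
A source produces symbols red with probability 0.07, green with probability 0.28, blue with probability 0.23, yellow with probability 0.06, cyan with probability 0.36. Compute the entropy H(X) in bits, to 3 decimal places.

H = −Σ pᵢ log₂ pᵢ.
−0.07·log₂(0.07) = 0.2686
−0.28·log₂(0.28) = 0.5142
−0.23·log₂(0.23) = 0.4877
−0.06·log₂(0.06) = 0.2435
−0.36·log₂(0.36) = 0.5306
Sum ≈ 2.0446 → 2.045 bits.

2.045 bits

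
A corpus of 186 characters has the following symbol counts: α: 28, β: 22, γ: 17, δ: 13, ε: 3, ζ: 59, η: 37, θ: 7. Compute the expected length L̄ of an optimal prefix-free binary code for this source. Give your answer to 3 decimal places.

2.661 bits/symbol

Probabilities are the counts divided by 186.
Repeatedly combine the two least-probable nodes; the expected code length is the sum of the merged weights.
merge 1/62 + 7/186 → 5/93
merge 5/93 + 13/186 → 23/186
merge 17/186 + 11/93 → 13/62
merge 23/186 + 14/93 → 17/62
merge 37/186 + 13/62 → 38/93
merge 17/62 + 59/186 → 55/93
merge 38/93 + 55/93 → 1
L = 5/93 + 23/186 + 13/62 + 17/62 + 38/93 + 55/93 + 1 = 165/62 ≈ 2.661 bits/symbol.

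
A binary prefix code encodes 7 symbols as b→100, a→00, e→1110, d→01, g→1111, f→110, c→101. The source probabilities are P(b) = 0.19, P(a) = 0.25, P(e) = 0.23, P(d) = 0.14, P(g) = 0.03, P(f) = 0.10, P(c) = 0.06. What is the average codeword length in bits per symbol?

L̄ = Σ pᵢ·ℓᵢ = 0.19·3 + 0.25·2 + 0.23·4 + 0.14·2 + 0.03·4 + 0.10·3 + 0.06·3 = 2.87 bits/symbol.

2.87 bits/symbol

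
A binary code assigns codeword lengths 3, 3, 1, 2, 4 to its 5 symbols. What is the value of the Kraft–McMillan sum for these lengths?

1.0625

With common denominator 2^4 = 16: Σ 2^(−ℓᵢ) = 2/16 + 2/16 + 8/16 + 4/16 + 1/16 = 17/16 = 1.0625.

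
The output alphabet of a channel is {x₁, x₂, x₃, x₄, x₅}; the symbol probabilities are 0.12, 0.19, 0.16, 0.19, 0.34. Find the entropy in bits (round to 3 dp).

H = −Σ pᵢ log₂ pᵢ.
−0.12·log₂(0.12) = 0.3671
−0.19·log₂(0.19) = 0.4552
−0.16·log₂(0.16) = 0.4230
−0.19·log₂(0.19) = 0.4552
−0.34·log₂(0.34) = 0.5292
Sum ≈ 2.2297 → 2.230 bits.

2.230 bits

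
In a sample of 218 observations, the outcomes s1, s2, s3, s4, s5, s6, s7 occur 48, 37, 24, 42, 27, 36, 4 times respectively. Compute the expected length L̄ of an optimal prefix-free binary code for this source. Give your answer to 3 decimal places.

Probabilities are the counts divided by 218.
Repeatedly combine the two least-probable nodes; the expected code length is the sum of the merged weights.
merge 2/109 + 12/109 → 14/109
merge 27/218 + 14/109 → 55/218
merge 18/109 + 37/218 → 73/218
merge 21/109 + 24/109 → 45/109
merge 55/218 + 73/218 → 64/109
merge 45/109 + 64/109 → 1
L = 14/109 + 55/218 + 73/218 + 45/109 + 64/109 + 1 = 296/109 ≈ 2.716 bits/symbol.

2.716 bits/symbol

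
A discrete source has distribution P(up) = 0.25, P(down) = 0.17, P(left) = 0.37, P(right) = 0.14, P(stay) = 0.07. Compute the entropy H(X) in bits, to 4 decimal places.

H = −Σ pᵢ log₂ pᵢ.
−0.25·log₂(0.25) = 0.5000
−0.17·log₂(0.17) = 0.4346
−0.37·log₂(0.37) = 0.5307
−0.14·log₂(0.14) = 0.3971
−0.07·log₂(0.07) = 0.2686
Sum ≈ 2.1310 → 2.1310 bits.

2.1310 bits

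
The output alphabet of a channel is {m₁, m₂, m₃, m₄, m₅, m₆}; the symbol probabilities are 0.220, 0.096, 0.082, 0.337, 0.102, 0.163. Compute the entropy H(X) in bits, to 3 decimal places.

H = −Σ pᵢ log₂ pᵢ.
−0.220·log₂(0.220) = 0.4806
−0.096·log₂(0.096) = 0.3246
−0.082·log₂(0.082) = 0.2959
−0.337·log₂(0.337) = 0.5288
−0.102·log₂(0.102) = 0.3359
−0.163·log₂(0.163) = 0.4266
Sum ≈ 2.3923 → 2.392 bits.

2.392 bits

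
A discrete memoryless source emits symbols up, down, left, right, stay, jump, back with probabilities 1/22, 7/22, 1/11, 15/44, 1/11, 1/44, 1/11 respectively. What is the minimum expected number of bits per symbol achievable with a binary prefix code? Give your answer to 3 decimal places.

Repeatedly combine the two least-probable nodes; the expected code length is the sum of the merged weights.
merge 1/44 + 1/22 → 3/44
merge 3/44 + 1/11 → 7/44
merge 1/11 + 1/11 → 2/11
merge 7/44 + 2/11 → 15/44
merge 7/22 + 15/44 → 29/44
merge 15/44 + 29/44 → 1
L = 3/44 + 7/44 + 2/11 + 15/44 + 29/44 + 1 = 53/22 ≈ 2.409 bits/symbol.

2.409 bits/symbol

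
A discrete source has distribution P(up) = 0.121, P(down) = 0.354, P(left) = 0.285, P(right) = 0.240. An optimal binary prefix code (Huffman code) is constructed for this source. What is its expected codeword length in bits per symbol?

2 bits/symbol

Repeatedly combine the two least-probable nodes; the expected code length is the sum of the merged weights.
merge 121/1000 + 6/25 → 361/1000
merge 57/200 + 177/500 → 639/1000
merge 361/1000 + 639/1000 → 1
L = 361/1000 + 639/1000 + 1 = 2 bits/symbol.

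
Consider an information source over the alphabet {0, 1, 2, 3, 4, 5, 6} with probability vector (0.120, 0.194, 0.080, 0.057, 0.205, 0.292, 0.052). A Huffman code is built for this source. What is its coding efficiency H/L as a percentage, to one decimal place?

98.3%

Entropy H = −Σ p log₂ p ≈ 2.5622 bits.
Huffman merges: 13/250+57/1000→109/1000; 2/25+109/1000→189/1000; 3/25+189/1000→309/1000; 97/500+41/200→399/1000; 73/250+309/1000→601/1000; 399/1000+601/1000→1. L = 2607/1000 ≈ 2.6070.
Efficiency = H/L = 2.5622/2.6070 = 98.3%.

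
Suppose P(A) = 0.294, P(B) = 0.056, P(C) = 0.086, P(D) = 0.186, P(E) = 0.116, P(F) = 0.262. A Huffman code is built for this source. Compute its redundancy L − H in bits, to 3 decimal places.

Entropy H = −Σ p log₂ p ≈ 2.3746 bits.
Huffman merges: 7/125+43/500→71/500; 29/250+71/500→129/500; 93/500+129/500→111/250; 131/500+147/500→139/250; 111/250+139/250→1. L = 12/5 ≈ 2.4000.
L − H = 2.4000 − 2.3746 = 0.025 bits.

0.025 bits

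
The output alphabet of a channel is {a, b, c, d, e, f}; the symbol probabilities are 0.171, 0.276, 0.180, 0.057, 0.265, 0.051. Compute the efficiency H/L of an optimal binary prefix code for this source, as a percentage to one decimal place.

Entropy H = −Σ p log₂ p ≈ 2.3559 bits.
Huffman merges: 51/1000+57/1000→27/250; 27/250+171/1000→279/1000; 9/50+53/200→89/200; 69/250+279/1000→111/200; 89/200+111/200→1. L = 2387/1000 ≈ 2.3870.
Efficiency = H/L = 2.3559/2.3870 = 98.7%.

98.7%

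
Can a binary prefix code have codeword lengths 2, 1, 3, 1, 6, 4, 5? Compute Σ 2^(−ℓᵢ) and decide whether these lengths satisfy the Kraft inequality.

With common denominator 2^6 = 64: Σ 2^(−ℓᵢ) = 16/64 + 32/64 + 8/64 + 32/64 + 1/64 + 4/64 + 2/64 = 95/64 = 1.484375.
Kraft's inequality requires Σ ≤ 1; here Σ = 1.484375 > 1, so no such prefix code exists.

1.484375; no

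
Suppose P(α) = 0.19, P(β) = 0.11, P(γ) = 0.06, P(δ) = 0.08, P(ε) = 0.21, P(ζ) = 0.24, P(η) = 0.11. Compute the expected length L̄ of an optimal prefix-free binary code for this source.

Repeatedly combine the two least-probable nodes; the expected code length is the sum of the merged weights.
merge 3/50 + 2/25 → 7/50
merge 11/100 + 11/100 → 11/50
merge 7/50 + 19/100 → 33/100
merge 21/100 + 11/50 → 43/100
merge 6/25 + 33/100 → 57/100
merge 43/100 + 57/100 → 1
L = 7/50 + 11/50 + 33/100 + 43/100 + 57/100 + 1 = 269/100 = 2.69 bits/symbol.

2.69 bits/symbol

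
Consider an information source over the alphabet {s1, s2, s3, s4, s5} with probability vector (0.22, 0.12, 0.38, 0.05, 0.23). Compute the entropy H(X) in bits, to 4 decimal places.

H = −Σ pᵢ log₂ pᵢ.
−0.22·log₂(0.22) = 0.4806
−0.12·log₂(0.12) = 0.3671
−0.38·log₂(0.38) = 0.5305
−0.05·log₂(0.05) = 0.2161
−0.23·log₂(0.23) = 0.4877
Sum ≈ 2.0819 → 2.0819 bits.

2.0819 bits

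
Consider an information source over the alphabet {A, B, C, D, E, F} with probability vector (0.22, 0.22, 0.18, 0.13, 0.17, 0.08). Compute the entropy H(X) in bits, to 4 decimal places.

H = −Σ pᵢ log₂ pᵢ.
−0.22·log₂(0.22) = 0.4806
−0.22·log₂(0.22) = 0.4806
−0.18·log₂(0.18) = 0.4453
−0.13·log₂(0.13) = 0.3826
−0.17·log₂(0.17) = 0.4346
−0.08·log₂(0.08) = 0.2915
Sum ≈ 2.5152 → 2.5152 bits.

2.5152 bits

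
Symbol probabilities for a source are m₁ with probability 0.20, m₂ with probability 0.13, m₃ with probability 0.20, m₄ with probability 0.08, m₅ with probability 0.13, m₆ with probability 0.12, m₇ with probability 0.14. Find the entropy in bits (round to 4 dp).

2.7497 bits

H = −Σ pᵢ log₂ pᵢ.
−0.20·log₂(0.20) = 0.4644
−0.13·log₂(0.13) = 0.3826
−0.20·log₂(0.20) = 0.4644
−0.08·log₂(0.08) = 0.2915
−0.13·log₂(0.13) = 0.3826
−0.12·log₂(0.12) = 0.3671
−0.14·log₂(0.14) = 0.3971
Sum ≈ 2.7497 → 2.7497 bits.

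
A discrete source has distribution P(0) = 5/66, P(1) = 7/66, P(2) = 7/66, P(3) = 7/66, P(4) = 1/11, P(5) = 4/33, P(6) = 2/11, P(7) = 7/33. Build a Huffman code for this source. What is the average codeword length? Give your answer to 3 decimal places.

Repeatedly combine the two least-probable nodes; the expected code length is the sum of the merged weights.
merge 5/66 + 1/11 → 1/6
merge 7/66 + 7/66 → 7/33
merge 7/66 + 4/33 → 5/22
merge 1/6 + 2/11 → 23/66
merge 7/33 + 7/33 → 14/33
merge 5/22 + 23/66 → 19/33
merge 14/33 + 19/33 → 1
L = 1/6 + 7/33 + 5/22 + 23/66 + 14/33 + 19/33 + 1 = 65/22 ≈ 2.955 bits/symbol.

2.955 bits/symbol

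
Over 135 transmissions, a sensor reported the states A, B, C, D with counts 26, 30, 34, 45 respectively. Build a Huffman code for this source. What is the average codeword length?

Probabilities are the counts divided by 135.
Repeatedly combine the two least-probable nodes; the expected code length is the sum of the merged weights.
merge 26/135 + 2/9 → 56/135
merge 34/135 + 1/3 → 79/135
merge 56/135 + 79/135 → 1
L = 56/135 + 79/135 + 1 = 2 bits/symbol.

2 bits/symbol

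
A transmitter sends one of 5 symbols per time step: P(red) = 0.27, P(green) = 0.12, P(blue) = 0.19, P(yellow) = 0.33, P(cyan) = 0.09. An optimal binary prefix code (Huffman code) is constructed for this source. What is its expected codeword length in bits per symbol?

Repeatedly combine the two least-probable nodes; the expected code length is the sum of the merged weights.
merge 9/100 + 3/25 → 21/100
merge 19/100 + 21/100 → 2/5
merge 27/100 + 33/100 → 3/5
merge 2/5 + 3/5 → 1
L = 21/100 + 2/5 + 3/5 + 1 = 221/100 = 2.21 bits/symbol.

2.21 bits/symbol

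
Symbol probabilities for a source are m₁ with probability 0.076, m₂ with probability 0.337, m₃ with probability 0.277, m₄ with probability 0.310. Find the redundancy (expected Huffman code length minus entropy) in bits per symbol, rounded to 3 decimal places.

Entropy H = −Σ p log₂ p ≈ 1.8482 bits.
Huffman merges: 19/250+277/1000→353/1000; 31/100+337/1000→647/1000; 353/1000+647/1000→1. L = 2 ≈ 2.0000.
L − H = 2.0000 − 1.8482 = 0.152 bits.

0.152 bits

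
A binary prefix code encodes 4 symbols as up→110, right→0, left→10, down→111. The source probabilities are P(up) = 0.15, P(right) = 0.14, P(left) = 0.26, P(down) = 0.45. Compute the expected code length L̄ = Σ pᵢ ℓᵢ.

L̄ = Σ pᵢ·ℓᵢ = 0.15·3 + 0.14·1 + 0.26·2 + 0.45·3 = 2.46 bits/symbol.

2.46 bits/symbol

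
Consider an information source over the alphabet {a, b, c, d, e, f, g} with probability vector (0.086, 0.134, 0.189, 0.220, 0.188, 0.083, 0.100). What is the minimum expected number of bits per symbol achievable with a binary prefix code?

Repeatedly combine the two least-probable nodes; the expected code length is the sum of the merged weights.
merge 83/1000 + 43/500 → 169/1000
merge 1/10 + 67/500 → 117/500
merge 169/1000 + 47/250 → 357/1000
merge 189/1000 + 11/50 → 409/1000
merge 117/500 + 357/1000 → 591/1000
merge 409/1000 + 591/1000 → 1
L = 169/1000 + 117/500 + 357/1000 + 409/1000 + 591/1000 + 1 = 69/25 = 2.76 bits/symbol.

2.76 bits/symbol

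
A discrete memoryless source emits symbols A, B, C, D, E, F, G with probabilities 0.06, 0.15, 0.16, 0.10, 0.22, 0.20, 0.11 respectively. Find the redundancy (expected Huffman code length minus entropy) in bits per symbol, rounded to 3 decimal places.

0.035 bits

Entropy H = −Σ p log₂ p ≈ 2.7045 bits.
Huffman merges: 3/50+1/10→4/25; 11/100+3/20→13/50; 4/25+4/25→8/25; 1/5+11/50→21/50; 13/50+8/25→29/50; 21/50+29/50→1. L = 137/50 ≈ 2.7400.
L − H = 2.7400 − 2.7045 = 0.035 bits.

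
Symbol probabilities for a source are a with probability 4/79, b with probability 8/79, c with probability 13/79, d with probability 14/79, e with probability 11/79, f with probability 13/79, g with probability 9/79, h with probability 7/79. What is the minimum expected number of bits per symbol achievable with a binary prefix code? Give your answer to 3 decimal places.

Repeatedly combine the two least-probable nodes; the expected code length is the sum of the merged weights.
merge 4/79 + 7/79 → 11/79
merge 8/79 + 9/79 → 17/79
merge 11/79 + 11/79 → 22/79
merge 13/79 + 13/79 → 26/79
merge 14/79 + 17/79 → 31/79
merge 22/79 + 26/79 → 48/79
merge 31/79 + 48/79 → 1
L = 11/79 + 17/79 + 22/79 + 26/79 + 31/79 + 48/79 + 1 = 234/79 ≈ 2.962 bits/symbol.

2.962 bits/symbol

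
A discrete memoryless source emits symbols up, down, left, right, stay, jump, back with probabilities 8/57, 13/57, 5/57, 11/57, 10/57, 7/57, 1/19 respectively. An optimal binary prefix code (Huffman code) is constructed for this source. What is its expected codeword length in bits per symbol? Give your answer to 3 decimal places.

Repeatedly combine the two least-probable nodes; the expected code length is the sum of the merged weights.
merge 1/19 + 5/57 → 8/57
merge 7/57 + 8/57 → 5/19
merge 8/57 + 10/57 → 6/19
merge 11/57 + 13/57 → 8/19
merge 5/19 + 6/19 → 11/19
merge 8/19 + 11/19 → 1
L = 8/57 + 5/19 + 6/19 + 8/19 + 11/19 + 1 = 155/57 ≈ 2.719 bits/symbol.

2.719 bits/symbol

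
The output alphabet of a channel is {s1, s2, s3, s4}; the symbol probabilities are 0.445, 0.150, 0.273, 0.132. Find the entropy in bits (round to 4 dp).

1.8273 bits

H = −Σ pᵢ log₂ pᵢ.
−0.445·log₂(0.445) = 0.5198
−0.150·log₂(0.150) = 0.4105
−0.273·log₂(0.273) = 0.5113
−0.132·log₂(0.132) = 0.3856
Sum ≈ 1.8273 → 1.8273 bits.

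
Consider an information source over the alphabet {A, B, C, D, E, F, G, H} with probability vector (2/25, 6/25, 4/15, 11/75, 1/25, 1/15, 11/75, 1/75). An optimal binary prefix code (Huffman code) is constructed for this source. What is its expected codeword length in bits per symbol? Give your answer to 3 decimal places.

2.667 bits/symbol

Repeatedly combine the two least-probable nodes; the expected code length is the sum of the merged weights.
merge 1/75 + 1/25 → 4/75
merge 4/75 + 1/15 → 3/25
merge 2/25 + 3/25 → 1/5
merge 11/75 + 11/75 → 22/75
merge 1/5 + 6/25 → 11/25
merge 4/15 + 22/75 → 14/25
merge 11/25 + 14/25 → 1
L = 4/75 + 3/25 + 1/5 + 22/75 + 11/25 + 14/25 + 1 = 8/3 ≈ 2.667 bits/symbol.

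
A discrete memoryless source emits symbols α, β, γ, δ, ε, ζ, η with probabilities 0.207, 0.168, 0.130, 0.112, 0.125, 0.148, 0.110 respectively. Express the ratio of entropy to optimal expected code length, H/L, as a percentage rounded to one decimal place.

99.3%

Entropy H = −Σ p log₂ p ≈ 2.7723 bits.
Huffman merges: 11/100+14/125→111/500; 1/8+13/100→51/200; 37/250+21/125→79/250; 207/1000+111/500→429/1000; 51/200+79/250→571/1000; 429/1000+571/1000→1. L = 2793/1000 ≈ 2.7930.
Efficiency = H/L = 2.7723/2.7930 = 99.3%.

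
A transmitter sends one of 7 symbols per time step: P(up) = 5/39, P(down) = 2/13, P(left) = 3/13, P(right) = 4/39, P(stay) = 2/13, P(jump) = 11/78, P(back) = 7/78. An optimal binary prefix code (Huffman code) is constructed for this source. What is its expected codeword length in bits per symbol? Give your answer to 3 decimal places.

Repeatedly combine the two least-probable nodes; the expected code length is the sum of the merged weights.
merge 7/78 + 4/39 → 5/26
merge 5/39 + 11/78 → 7/26
merge 2/13 + 2/13 → 4/13
merge 5/26 + 3/13 → 11/26
merge 7/26 + 4/13 → 15/26
merge 11/26 + 15/26 → 1
L = 5/26 + 7/26 + 4/13 + 11/26 + 15/26 + 1 = 36/13 ≈ 2.769 bits/symbol.

2.769 bits/symbol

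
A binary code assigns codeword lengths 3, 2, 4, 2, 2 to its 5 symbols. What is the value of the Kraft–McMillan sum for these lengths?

0.9375

With common denominator 2^4 = 16: Σ 2^(−ℓᵢ) = 2/16 + 4/16 + 1/16 + 4/16 + 4/16 = 15/16 = 0.9375.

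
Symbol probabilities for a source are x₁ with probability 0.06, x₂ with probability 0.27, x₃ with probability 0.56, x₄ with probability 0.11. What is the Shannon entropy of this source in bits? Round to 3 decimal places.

H = −Σ pᵢ log₂ pᵢ.
−0.06·log₂(0.06) = 0.2435
−0.27·log₂(0.27) = 0.5100
−0.56·log₂(0.56) = 0.4684
−0.11·log₂(0.11) = 0.3503
Sum ≈ 1.5723 → 1.572 bits.

1.572 bits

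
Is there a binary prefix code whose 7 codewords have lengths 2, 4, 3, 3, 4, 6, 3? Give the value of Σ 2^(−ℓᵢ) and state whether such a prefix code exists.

With common denominator 2^6 = 64: Σ 2^(−ℓᵢ) = 16/64 + 4/64 + 8/64 + 8/64 + 4/64 + 1/64 + 8/64 = 49/64 = 0.765625.
Kraft's inequality requires Σ ≤ 1; here Σ = 0.765625 ≤ 1, so such a prefix code exists.

0.765625; yes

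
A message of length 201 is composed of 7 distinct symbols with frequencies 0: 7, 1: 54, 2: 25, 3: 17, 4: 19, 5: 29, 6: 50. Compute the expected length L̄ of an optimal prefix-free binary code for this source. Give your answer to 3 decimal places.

2.602 bits/symbol

Probabilities are the counts divided by 201.
Repeatedly combine the two least-probable nodes; the expected code length is the sum of the merged weights.
merge 7/201 + 17/201 → 8/67
merge 19/201 + 8/67 → 43/201
merge 25/201 + 29/201 → 18/67
merge 43/201 + 50/201 → 31/67
merge 18/67 + 18/67 → 36/67
merge 31/67 + 36/67 → 1
L = 8/67 + 43/201 + 18/67 + 31/67 + 36/67 + 1 = 523/201 ≈ 2.602 bits/symbol.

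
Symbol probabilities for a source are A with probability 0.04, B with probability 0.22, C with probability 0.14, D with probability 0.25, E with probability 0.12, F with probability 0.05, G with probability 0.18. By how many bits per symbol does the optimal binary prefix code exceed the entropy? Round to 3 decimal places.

0.028 bits

Entropy H = −Σ p log₂ p ≈ 2.5919 bits.
Huffman merges: 1/25+1/20→9/100; 9/100+3/25→21/100; 7/50+9/50→8/25; 21/100+11/50→43/100; 1/4+8/25→57/100; 43/100+57/100→1. L = 131/50 ≈ 2.6200.
L − H = 2.6200 − 2.5919 = 0.028 bits.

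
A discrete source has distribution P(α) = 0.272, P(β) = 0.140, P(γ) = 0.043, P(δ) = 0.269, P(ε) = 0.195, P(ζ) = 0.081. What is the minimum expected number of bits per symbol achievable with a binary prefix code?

Repeatedly combine the two least-probable nodes; the expected code length is the sum of the merged weights.
merge 43/1000 + 81/1000 → 31/250
merge 31/250 + 7/50 → 33/125
merge 39/200 + 33/125 → 459/1000
merge 269/1000 + 34/125 → 541/1000
merge 459/1000 + 541/1000 → 1
L = 31/250 + 33/125 + 459/1000 + 541/1000 + 1 = 597/250 = 2.388 bits/symbol.

2.388 bits/symbol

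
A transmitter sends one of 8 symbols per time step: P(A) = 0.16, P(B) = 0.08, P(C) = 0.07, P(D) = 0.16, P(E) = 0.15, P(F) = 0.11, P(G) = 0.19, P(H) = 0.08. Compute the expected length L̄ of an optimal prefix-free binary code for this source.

Repeatedly combine the two least-probable nodes; the expected code length is the sum of the merged weights.
merge 7/100 + 2/25 → 3/20
merge 2/25 + 11/100 → 19/100
merge 3/20 + 3/20 → 3/10
merge 4/25 + 4/25 → 8/25
merge 19/100 + 19/100 → 19/50
merge 3/10 + 8/25 → 31/50
merge 19/50 + 31/50 → 1
L = 3/20 + 19/100 + 3/10 + 8/25 + 19/50 + 31/50 + 1 = 74/25 = 2.96 bits/symbol.

2.96 bits/symbol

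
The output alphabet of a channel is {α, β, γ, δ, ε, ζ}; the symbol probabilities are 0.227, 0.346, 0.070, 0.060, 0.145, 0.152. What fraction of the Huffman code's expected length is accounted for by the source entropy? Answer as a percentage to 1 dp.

Entropy H = −Σ p log₂ p ≈ 2.3445 bits.
Huffman merges: 3/50+7/100→13/100; 13/100+29/200→11/40; 19/125+227/1000→379/1000; 11/40+173/500→621/1000; 379/1000+621/1000→1. L = 481/200 ≈ 2.4050.
Efficiency = H/L = 2.3445/2.4050 = 97.5%.

97.5%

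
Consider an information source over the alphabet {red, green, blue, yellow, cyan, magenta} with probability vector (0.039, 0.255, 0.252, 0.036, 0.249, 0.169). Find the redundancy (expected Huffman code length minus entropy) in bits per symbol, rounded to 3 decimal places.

0.027 bits

Entropy H = −Σ p log₂ p ≈ 2.2919 bits.
Huffman merges: 9/250+39/1000→3/40; 3/40+169/1000→61/250; 61/250+249/1000→493/1000; 63/250+51/200→507/1000; 493/1000+507/1000→1. L = 2319/1000 ≈ 2.3190.
L − H = 2.3190 − 2.2919 = 0.027 bits.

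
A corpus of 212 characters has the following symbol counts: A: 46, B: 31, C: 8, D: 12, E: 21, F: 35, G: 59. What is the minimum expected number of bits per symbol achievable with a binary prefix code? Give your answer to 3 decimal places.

2.599 bits/symbol

Probabilities are the counts divided by 212.
Repeatedly combine the two least-probable nodes; the expected code length is the sum of the merged weights.
merge 2/53 + 3/53 → 5/53
merge 5/53 + 21/212 → 41/212
merge 31/212 + 35/212 → 33/106
merge 41/212 + 23/106 → 87/212
merge 59/212 + 33/106 → 125/212
merge 87/212 + 125/212 → 1
L = 5/53 + 41/212 + 33/106 + 87/212 + 125/212 + 1 = 551/212 ≈ 2.599 bits/symbol.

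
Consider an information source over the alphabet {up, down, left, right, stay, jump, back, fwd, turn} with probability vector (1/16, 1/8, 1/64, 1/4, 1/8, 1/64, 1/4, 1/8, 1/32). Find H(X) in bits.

2.71875 bits

Each probability is a power of 1/2, so log₂(1/p) is an integer.
H = Σ p·log₂(1/p) = 1/16·4 + 1/8·3 + 1/64·6 + 1/4·2 + 1/8·3 + 1/64·6 + 1/4·2 + 1/8·3 + 1/32·5 = 2.71875 bits.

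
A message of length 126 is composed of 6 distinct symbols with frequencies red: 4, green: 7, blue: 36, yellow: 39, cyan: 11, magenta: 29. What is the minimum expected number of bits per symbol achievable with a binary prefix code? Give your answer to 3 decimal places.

Probabilities are the counts divided by 126.
Repeatedly combine the two least-probable nodes; the expected code length is the sum of the merged weights.
merge 2/63 + 1/18 → 11/126
merge 11/126 + 11/126 → 11/63
merge 11/63 + 29/126 → 17/42
merge 2/7 + 13/42 → 25/42
merge 17/42 + 25/42 → 1
L = 11/126 + 11/63 + 17/42 + 25/42 + 1 = 95/42 ≈ 2.262 bits/symbol.

2.262 bits/symbol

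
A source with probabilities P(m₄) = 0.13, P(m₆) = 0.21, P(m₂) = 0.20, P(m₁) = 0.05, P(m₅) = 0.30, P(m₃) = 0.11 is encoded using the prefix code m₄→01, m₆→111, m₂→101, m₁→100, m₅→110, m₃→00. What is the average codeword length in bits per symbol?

2.76 bits/symbol

L̄ = Σ pᵢ·ℓᵢ = 0.13·2 + 0.21·3 + 0.20·3 + 0.05·3 + 0.30·3 + 0.11·2 = 2.76 bits/symbol.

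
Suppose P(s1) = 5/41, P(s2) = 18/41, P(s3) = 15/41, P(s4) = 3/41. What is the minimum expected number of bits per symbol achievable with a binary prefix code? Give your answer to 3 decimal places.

Repeatedly combine the two least-probable nodes; the expected code length is the sum of the merged weights.
merge 3/41 + 5/41 → 8/41
merge 8/41 + 15/41 → 23/41
merge 18/41 + 23/41 → 1
L = 8/41 + 23/41 + 1 = 72/41 ≈ 1.756 bits/symbol.

1.756 bits/symbol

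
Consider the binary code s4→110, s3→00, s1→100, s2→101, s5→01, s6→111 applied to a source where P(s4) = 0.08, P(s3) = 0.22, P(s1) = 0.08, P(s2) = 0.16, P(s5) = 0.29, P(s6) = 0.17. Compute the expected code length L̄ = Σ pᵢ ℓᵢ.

2.49 bits/symbol

L̄ = Σ pᵢ·ℓᵢ = 0.08·3 + 0.22·2 + 0.08·3 + 0.16·3 + 0.29·2 + 0.17·3 = 2.49 bits/symbol.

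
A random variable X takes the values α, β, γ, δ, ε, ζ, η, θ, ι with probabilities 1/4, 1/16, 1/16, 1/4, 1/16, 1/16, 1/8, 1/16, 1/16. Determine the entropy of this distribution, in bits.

2.875 bits

Each probability is a power of 1/2, so log₂(1/p) is an integer.
H = Σ p·log₂(1/p) = 1/4·2 + 1/16·4 + 1/16·4 + 1/4·2 + 1/16·4 + 1/16·4 + 1/8·3 + 1/16·4 + 1/16·4 = 2.875 bits.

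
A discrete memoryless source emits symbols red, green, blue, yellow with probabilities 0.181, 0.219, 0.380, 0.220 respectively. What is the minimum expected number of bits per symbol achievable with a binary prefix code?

2 bits/symbol

Repeatedly combine the two least-probable nodes; the expected code length is the sum of the merged weights.
merge 181/1000 + 219/1000 → 2/5
merge 11/50 + 19/50 → 3/5
merge 2/5 + 3/5 → 1
L = 2/5 + 3/5 + 1 = 2 bits/symbol.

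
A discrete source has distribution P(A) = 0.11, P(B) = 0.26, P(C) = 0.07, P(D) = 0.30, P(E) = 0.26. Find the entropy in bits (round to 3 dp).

2.151 bits

H = −Σ pᵢ log₂ pᵢ.
−0.11·log₂(0.11) = 0.3503
−0.26·log₂(0.26) = 0.5053
−0.07·log₂(0.07) = 0.2686
−0.30·log₂(0.30) = 0.5211
−0.26·log₂(0.26) = 0.5053
Sum ≈ 2.1505 → 2.151 bits.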